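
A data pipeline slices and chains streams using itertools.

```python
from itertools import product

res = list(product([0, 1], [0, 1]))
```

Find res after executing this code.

Step 1: product([0, 1], [0, 1]) gives all pairs:
  (0, 0)
  (0, 1)
  (1, 0)
  (1, 1)
Therefore res = [(0, 0), (0, 1), (1, 0), (1, 1)].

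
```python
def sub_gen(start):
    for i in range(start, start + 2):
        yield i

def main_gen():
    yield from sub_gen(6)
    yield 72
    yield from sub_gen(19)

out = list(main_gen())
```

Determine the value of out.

Step 1: main_gen() delegates to sub_gen(6):
  yield 6
  yield 7
Step 2: yield 72
Step 3: Delegates to sub_gen(19):
  yield 19
  yield 20
Therefore out = [6, 7, 72, 19, 20].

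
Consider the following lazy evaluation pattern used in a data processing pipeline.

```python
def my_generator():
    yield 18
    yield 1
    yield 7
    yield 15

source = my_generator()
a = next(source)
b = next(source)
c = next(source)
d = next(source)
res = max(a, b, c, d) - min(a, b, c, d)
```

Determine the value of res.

Step 1: Create generator and consume all values:
  a = next(source) = 18
  b = next(source) = 1
  c = next(source) = 7
  d = next(source) = 15
Step 2: max = 18, min = 1, res = 18 - 1 = 17.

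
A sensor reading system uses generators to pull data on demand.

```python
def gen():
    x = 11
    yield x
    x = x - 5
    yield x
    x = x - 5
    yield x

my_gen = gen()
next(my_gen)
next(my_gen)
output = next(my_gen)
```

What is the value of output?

Step 1: Trace through generator execution:
  Yield 1: x starts at 11, yield 11
  Yield 2: x = 11 - 5 = 6, yield 6
  Yield 3: x = 6 - 5 = 1, yield 1
Step 2: First next() gets 11, second next() gets the second value, third next() yields 1.
Therefore output = 1.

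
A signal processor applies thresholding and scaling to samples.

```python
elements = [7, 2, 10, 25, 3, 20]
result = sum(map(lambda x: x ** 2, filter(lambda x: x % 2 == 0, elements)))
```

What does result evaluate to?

Step 1: Filter even numbers from [7, 2, 10, 25, 3, 20]: [2, 10, 20]
Step 2: Square each: [4, 100, 400]
Step 3: Sum = 504.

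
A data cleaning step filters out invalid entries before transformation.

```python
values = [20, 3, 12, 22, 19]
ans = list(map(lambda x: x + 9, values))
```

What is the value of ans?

Step 1: Apply lambda x: x + 9 to each element:
  20 -> 29
  3 -> 12
  12 -> 21
  22 -> 31
  19 -> 28
Therefore ans = [29, 12, 21, 31, 28].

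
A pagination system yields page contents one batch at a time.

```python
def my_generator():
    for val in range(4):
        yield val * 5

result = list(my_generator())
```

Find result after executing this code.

Step 1: For each val in range(4), yield val * 5:
  val=0: yield 0 * 5 = 0
  val=1: yield 1 * 5 = 5
  val=2: yield 2 * 5 = 10
  val=3: yield 3 * 5 = 15
Therefore result = [0, 5, 10, 15].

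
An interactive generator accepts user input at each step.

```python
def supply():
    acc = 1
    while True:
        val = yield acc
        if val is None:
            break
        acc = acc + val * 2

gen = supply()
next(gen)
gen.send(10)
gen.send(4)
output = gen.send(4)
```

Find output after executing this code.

Step 1: next() -> yield acc=1.
Step 2: send(10) -> val=10, acc = 1 + 10*2 = 21, yield 21.
Step 3: send(4) -> val=4, acc = 21 + 4*2 = 29, yield 29.
Step 4: send(4) -> val=4, acc = 29 + 4*2 = 37, yield 37.
Therefore output = 37.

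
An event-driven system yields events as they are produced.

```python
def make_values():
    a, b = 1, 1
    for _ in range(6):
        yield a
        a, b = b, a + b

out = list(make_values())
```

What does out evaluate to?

Step 1: Fibonacci-like sequence starting with a=1, b=1:
  Iteration 1: yield a=1, then a,b = 1,2
  Iteration 2: yield a=1, then a,b = 2,3
  Iteration 3: yield a=2, then a,b = 3,5
  Iteration 4: yield a=3, then a,b = 5,8
  Iteration 5: yield a=5, then a,b = 8,13
  Iteration 6: yield a=8, then a,b = 13,21
Therefore out = [1, 1, 2, 3, 5, 8].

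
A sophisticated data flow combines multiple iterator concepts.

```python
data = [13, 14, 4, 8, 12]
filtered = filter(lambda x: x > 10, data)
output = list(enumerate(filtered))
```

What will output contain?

Step 1: Filter [13, 14, 4, 8, 12] for > 10: [13, 14, 12].
Step 2: enumerate re-indexes from 0: [(0, 13), (1, 14), (2, 12)].
Therefore output = [(0, 13), (1, 14), (2, 12)].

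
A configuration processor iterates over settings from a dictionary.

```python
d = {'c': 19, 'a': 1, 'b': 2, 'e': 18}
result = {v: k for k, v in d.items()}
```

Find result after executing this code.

Step 1: Invert dict (swap keys and values):
  'c': 19 -> 19: 'c'
  'a': 1 -> 1: 'a'
  'b': 2 -> 2: 'b'
  'e': 18 -> 18: 'e'
Therefore result = {19: 'c', 1: 'a', 2: 'b', 18: 'e'}.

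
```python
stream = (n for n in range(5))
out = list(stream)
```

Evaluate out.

Step 1: Generator expression iterates range(5): [0, 1, 2, 3, 4].
Step 2: list() collects all values.
Therefore out = [0, 1, 2, 3, 4].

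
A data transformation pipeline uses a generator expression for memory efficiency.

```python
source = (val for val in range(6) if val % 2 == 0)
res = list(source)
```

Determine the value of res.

Step 1: Filter range(6) keeping only even values:
  val=0: even, included
  val=1: odd, excluded
  val=2: even, included
  val=3: odd, excluded
  val=4: even, included
  val=5: odd, excluded
Therefore res = [0, 2, 4].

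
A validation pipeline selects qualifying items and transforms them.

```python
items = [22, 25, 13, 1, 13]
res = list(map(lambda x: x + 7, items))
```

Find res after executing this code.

Step 1: Apply lambda x: x + 7 to each element:
  22 -> 29
  25 -> 32
  13 -> 20
  1 -> 8
  13 -> 20
Therefore res = [29, 32, 20, 8, 20].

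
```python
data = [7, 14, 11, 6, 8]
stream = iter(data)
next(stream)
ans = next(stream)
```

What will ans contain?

Step 1: Create iterator over [7, 14, 11, 6, 8].
Step 2: next() consumes 7.
Step 3: next() returns 14.
Therefore ans = 14.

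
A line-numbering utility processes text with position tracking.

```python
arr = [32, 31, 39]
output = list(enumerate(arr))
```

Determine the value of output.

Step 1: enumerate pairs each element with its index:
  (0, 32)
  (1, 31)
  (2, 39)
Therefore output = [(0, 32), (1, 31), (2, 39)].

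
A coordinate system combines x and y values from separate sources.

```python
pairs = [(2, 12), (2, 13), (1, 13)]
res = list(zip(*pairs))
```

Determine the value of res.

Step 1: zip(*pairs) transposes: unzips [(2, 12), (2, 13), (1, 13)] into separate sequences.
Step 2: First elements: (2, 2, 1), second elements: (12, 13, 13).
Therefore res = [(2, 2, 1), (12, 13, 13)].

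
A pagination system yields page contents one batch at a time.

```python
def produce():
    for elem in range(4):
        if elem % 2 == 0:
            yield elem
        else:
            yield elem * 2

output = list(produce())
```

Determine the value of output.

Step 1: For each elem in range(4), yield elem if even, else elem*2:
  elem=0 (even): yield 0
  elem=1 (odd): yield 1*2 = 2
  elem=2 (even): yield 2
  elem=3 (odd): yield 3*2 = 6
Therefore output = [0, 2, 2, 6].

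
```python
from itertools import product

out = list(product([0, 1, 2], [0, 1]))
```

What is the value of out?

Step 1: product([0, 1, 2], [0, 1]) gives all pairs:
  (0, 0)
  (0, 1)
  (1, 0)
  (1, 1)
  (2, 0)
  (2, 1)
Therefore out = [(0, 0), (0, 1), (1, 0), (1, 1), (2, 0), (2, 1)].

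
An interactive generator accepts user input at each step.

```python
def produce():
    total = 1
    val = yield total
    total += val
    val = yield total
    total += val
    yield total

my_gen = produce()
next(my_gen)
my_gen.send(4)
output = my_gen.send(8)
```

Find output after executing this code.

Step 1: next() -> yield total=1.
Step 2: send(4) -> val=4, total = 1+4 = 5, yield 5.
Step 3: send(8) -> val=8, total = 5+8 = 13, yield 13.
Therefore output = 13.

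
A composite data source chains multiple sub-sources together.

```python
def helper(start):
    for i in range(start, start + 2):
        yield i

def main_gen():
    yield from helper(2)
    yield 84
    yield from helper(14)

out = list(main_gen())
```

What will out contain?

Step 1: main_gen() delegates to helper(2):
  yield 2
  yield 3
Step 2: yield 84
Step 3: Delegates to helper(14):
  yield 14
  yield 15
Therefore out = [2, 3, 84, 14, 15].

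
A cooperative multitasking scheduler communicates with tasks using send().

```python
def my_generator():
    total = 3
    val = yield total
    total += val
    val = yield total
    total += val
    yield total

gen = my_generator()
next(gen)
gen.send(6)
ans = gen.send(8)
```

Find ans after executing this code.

Step 1: next() -> yield total=3.
Step 2: send(6) -> val=6, total = 3+6 = 9, yield 9.
Step 3: send(8) -> val=8, total = 9+8 = 17, yield 17.
Therefore ans = 17.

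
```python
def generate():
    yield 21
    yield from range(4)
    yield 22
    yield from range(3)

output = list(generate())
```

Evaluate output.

Step 1: Trace yields in order:
  yield 21
  yield 0
  yield 1
  yield 2
  yield 3
  yield 22
  yield 0
  yield 1
  yield 2
Therefore output = [21, 0, 1, 2, 3, 22, 0, 1, 2].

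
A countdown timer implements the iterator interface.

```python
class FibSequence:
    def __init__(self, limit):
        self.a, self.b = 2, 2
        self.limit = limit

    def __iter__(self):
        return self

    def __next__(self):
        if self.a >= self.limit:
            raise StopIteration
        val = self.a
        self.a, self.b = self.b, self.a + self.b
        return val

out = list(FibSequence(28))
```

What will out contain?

Step 1: Fibonacci-like sequence (a=2, b=2) until >= 28:
  Yield 2, then a,b = 2,4
  Yield 2, then a,b = 4,6
  Yield 4, then a,b = 6,10
  Yield 6, then a,b = 10,16
  Yield 10, then a,b = 16,26
  Yield 16, then a,b = 26,42
  Yield 26, then a,b = 42,68
Step 2: 42 >= 28, stop.
Therefore out = [2, 2, 4, 6, 10, 16, 26].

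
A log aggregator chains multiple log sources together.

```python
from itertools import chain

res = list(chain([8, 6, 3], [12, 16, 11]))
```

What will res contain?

Step 1: chain() concatenates iterables: [8, 6, 3] + [12, 16, 11].
Therefore res = [8, 6, 3, 12, 16, 11].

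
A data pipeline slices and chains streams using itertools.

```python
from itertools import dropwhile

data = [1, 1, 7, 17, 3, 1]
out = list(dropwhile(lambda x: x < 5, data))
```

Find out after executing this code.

Step 1: dropwhile drops elements while < 5:
  1 < 5: dropped
  1 < 5: dropped
  7: kept (dropping stopped)
Step 2: Remaining elements kept regardless of condition.
Therefore out = [7, 17, 3, 1].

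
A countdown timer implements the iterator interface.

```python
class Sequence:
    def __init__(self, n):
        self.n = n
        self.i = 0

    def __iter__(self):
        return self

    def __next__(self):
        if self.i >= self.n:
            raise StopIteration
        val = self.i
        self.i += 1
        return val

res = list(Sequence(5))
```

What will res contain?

Step 1: Sequence(5) creates an iterator counting 0 to 4.
Step 2: list() consumes all values: [0, 1, 2, 3, 4].
Therefore res = [0, 1, 2, 3, 4].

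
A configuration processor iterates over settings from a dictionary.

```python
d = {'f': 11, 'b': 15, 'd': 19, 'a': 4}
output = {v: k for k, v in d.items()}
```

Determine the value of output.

Step 1: Invert dict (swap keys and values):
  'f': 11 -> 11: 'f'
  'b': 15 -> 15: 'b'
  'd': 19 -> 19: 'd'
  'a': 4 -> 4: 'a'
Therefore output = {11: 'f', 15: 'b', 19: 'd', 4: 'a'}.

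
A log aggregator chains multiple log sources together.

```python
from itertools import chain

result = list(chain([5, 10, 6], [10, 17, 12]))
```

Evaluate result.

Step 1: chain() concatenates iterables: [5, 10, 6] + [10, 17, 12].
Therefore result = [5, 10, 6, 10, 17, 12].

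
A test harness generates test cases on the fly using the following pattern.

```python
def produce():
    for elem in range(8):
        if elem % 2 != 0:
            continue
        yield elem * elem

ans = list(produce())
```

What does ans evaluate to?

Step 1: Only yield elem**2 when elem is divisible by 2:
  elem=0: 0 % 2 == 0, yield 0**2 = 0
  elem=2: 2 % 2 == 0, yield 2**2 = 4
  elem=4: 4 % 2 == 0, yield 4**2 = 16
  elem=6: 6 % 2 == 0, yield 6**2 = 36
Therefore ans = [0, 4, 16, 36].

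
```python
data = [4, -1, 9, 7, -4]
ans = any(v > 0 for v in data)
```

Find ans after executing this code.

Step 1: Check v > 0 for each element in [4, -1, 9, 7, -4]:
  4 > 0: True
  -1 > 0: False
  9 > 0: True
  7 > 0: True
  -4 > 0: False
Step 2: any() returns True.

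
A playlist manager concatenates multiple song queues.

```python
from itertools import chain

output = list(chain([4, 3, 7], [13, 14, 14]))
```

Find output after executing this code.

Step 1: chain() concatenates iterables: [4, 3, 7] + [13, 14, 14].
Therefore output = [4, 3, 7, 13, 14, 14].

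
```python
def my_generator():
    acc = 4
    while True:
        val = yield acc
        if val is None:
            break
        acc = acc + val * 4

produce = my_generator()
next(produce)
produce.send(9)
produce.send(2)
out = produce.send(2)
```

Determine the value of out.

Step 1: next() -> yield acc=4.
Step 2: send(9) -> val=9, acc = 4 + 9*4 = 40, yield 40.
Step 3: send(2) -> val=2, acc = 40 + 2*4 = 48, yield 48.
Step 4: send(2) -> val=2, acc = 48 + 2*4 = 56, yield 56.
Therefore out = 56.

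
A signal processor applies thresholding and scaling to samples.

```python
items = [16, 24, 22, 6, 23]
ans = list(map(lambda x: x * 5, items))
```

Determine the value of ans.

Step 1: Apply lambda x: x * 5 to each element:
  16 -> 80
  24 -> 120
  22 -> 110
  6 -> 30
  23 -> 115
Therefore ans = [80, 120, 110, 30, 115].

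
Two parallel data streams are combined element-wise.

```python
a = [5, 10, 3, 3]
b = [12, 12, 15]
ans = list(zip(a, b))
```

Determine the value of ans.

Step 1: zip stops at shortest (len(a)=4, len(b)=3):
  Index 0: (5, 12)
  Index 1: (10, 12)
  Index 2: (3, 15)
Step 2: Last element of a (3) has no pair, dropped.
Therefore ans = [(5, 12), (10, 12), (3, 15)].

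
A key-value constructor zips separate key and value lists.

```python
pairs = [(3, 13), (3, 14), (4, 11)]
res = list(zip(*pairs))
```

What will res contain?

Step 1: zip(*pairs) transposes: unzips [(3, 13), (3, 14), (4, 11)] into separate sequences.
Step 2: First elements: (3, 3, 4), second elements: (13, 14, 11).
Therefore res = [(3, 3, 4), (13, 14, 11)].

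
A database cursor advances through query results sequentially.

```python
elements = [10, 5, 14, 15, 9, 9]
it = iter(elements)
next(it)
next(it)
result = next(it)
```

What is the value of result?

Step 1: Create iterator over [10, 5, 14, 15, 9, 9].
Step 2: next() consumes 10.
Step 3: next() consumes 5.
Step 4: next() returns 14.
Therefore result = 14.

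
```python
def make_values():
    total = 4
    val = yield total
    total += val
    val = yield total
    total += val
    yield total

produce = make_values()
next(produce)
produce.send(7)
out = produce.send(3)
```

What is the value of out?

Step 1: next() -> yield total=4.
Step 2: send(7) -> val=7, total = 4+7 = 11, yield 11.
Step 3: send(3) -> val=3, total = 11+3 = 14, yield 14.
Therefore out = 14.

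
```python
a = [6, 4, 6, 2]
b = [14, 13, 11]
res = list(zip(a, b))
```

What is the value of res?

Step 1: zip stops at shortest (len(a)=4, len(b)=3):
  Index 0: (6, 14)
  Index 1: (4, 13)
  Index 2: (6, 11)
Step 2: Last element of a (2) has no pair, dropped.
Therefore res = [(6, 14), (4, 13), (6, 11)].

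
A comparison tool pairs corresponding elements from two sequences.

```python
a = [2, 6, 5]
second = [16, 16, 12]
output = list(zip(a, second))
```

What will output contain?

Step 1: zip pairs elements at same index:
  Index 0: (2, 16)
  Index 1: (6, 16)
  Index 2: (5, 12)
Therefore output = [(2, 16), (6, 16), (5, 12)].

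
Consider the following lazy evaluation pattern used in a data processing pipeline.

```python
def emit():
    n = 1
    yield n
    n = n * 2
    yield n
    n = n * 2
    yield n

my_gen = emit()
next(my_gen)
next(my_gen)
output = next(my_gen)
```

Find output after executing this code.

Step 1: Trace through generator execution:
  Yield 1: n starts at 1, yield 1
  Yield 2: n = 1 * 2 = 2, yield 2
  Yield 3: n = 2 * 2 = 4, yield 4
Step 2: First next() gets 1, second next() gets the second value, third next() yields 4.
Therefore output = 4.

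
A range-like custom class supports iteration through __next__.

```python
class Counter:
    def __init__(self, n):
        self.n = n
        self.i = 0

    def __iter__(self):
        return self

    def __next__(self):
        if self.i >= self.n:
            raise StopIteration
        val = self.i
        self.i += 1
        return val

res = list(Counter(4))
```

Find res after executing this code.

Step 1: Counter(4) creates an iterator counting 0 to 3.
Step 2: list() consumes all values: [0, 1, 2, 3].
Therefore res = [0, 1, 2, 3].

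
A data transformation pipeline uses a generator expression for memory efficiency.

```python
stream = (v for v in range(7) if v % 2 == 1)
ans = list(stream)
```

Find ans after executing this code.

Step 1: Filter range(7) keeping only odd values:
  v=0: even, excluded
  v=1: odd, included
  v=2: even, excluded
  v=3: odd, included
  v=4: even, excluded
  v=5: odd, included
  v=6: even, excluded
Therefore ans = [1, 3, 5].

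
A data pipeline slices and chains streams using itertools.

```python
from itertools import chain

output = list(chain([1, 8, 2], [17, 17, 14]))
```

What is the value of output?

Step 1: chain() concatenates iterables: [1, 8, 2] + [17, 17, 14].
Therefore output = [1, 8, 2, 17, 17, 14].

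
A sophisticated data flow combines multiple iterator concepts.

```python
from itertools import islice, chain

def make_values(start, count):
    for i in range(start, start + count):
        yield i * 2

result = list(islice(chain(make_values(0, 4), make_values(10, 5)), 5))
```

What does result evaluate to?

Step 1: make_values(0, 4) yields [0, 2, 4, 6].
Step 2: make_values(10, 5) yields [20, 22, 24, 26, 28].
Step 3: chain concatenates: [0, 2, 4, 6, 20, 22, 24, 26, 28].
Step 4: islice takes first 5: [0, 2, 4, 6, 20].
Therefore result = [0, 2, 4, 6, 20].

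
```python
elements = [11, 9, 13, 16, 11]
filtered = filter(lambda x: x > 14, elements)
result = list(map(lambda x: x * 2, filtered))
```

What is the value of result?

Step 1: Filter elements for elements > 14:
  11: removed
  9: removed
  13: removed
  16: kept
  11: removed
Step 2: Map x * 2 on filtered [16]:
  16 -> 32
Therefore result = [32].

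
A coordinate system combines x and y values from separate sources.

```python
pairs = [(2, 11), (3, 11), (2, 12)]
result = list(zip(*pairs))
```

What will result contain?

Step 1: zip(*pairs) transposes: unzips [(2, 11), (3, 11), (2, 12)] into separate sequences.
Step 2: First elements: (2, 3, 2), second elements: (11, 11, 12).
Therefore result = [(2, 3, 2), (11, 11, 12)].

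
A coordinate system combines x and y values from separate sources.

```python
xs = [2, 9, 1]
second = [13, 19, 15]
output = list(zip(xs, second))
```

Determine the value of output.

Step 1: zip pairs elements at same index:
  Index 0: (2, 13)
  Index 1: (9, 19)
  Index 2: (1, 15)
Therefore output = [(2, 13), (9, 19), (1, 15)].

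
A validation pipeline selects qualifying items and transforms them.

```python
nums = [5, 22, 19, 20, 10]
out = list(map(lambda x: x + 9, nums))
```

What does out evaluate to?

Step 1: Apply lambda x: x + 9 to each element:
  5 -> 14
  22 -> 31
  19 -> 28
  20 -> 29
  10 -> 19
Therefore out = [14, 31, 28, 29, 19].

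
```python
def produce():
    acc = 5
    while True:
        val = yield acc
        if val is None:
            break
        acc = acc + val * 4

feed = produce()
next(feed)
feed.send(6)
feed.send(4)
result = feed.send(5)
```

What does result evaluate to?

Step 1: next() -> yield acc=5.
Step 2: send(6) -> val=6, acc = 5 + 6*4 = 29, yield 29.
Step 3: send(4) -> val=4, acc = 29 + 4*4 = 45, yield 45.
Step 4: send(5) -> val=5, acc = 45 + 5*4 = 65, yield 65.
Therefore result = 65.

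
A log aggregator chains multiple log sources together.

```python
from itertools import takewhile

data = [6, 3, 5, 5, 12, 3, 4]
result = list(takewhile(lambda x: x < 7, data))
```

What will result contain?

Step 1: takewhile stops at first element >= 7:
  6 < 7: take
  3 < 7: take
  5 < 7: take
  5 < 7: take
  12 >= 7: stop
Therefore result = [6, 3, 5, 5].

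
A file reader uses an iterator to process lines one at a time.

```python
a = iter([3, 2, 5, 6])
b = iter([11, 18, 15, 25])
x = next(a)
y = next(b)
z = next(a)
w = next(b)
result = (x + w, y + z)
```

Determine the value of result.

Step 1: a iterates [3, 2, 5, 6], b iterates [11, 18, 15, 25].
Step 2: x = next(a) = 3, y = next(b) = 11.
Step 3: z = next(a) = 2, w = next(b) = 18.
Step 4: result = (3 + 18, 11 + 2) = (21, 13).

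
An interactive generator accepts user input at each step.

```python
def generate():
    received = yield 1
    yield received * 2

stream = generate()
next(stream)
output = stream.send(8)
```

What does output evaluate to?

Step 1: next(stream) advances to first yield, producing 1.
Step 2: send(8) resumes, received = 8.
Step 3: yield received * 2 = 8 * 2 = 16.
Therefore output = 16.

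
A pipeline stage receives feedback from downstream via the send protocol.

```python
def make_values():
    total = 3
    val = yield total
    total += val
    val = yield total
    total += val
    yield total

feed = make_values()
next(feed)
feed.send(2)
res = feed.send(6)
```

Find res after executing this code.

Step 1: next() -> yield total=3.
Step 2: send(2) -> val=2, total = 3+2 = 5, yield 5.
Step 3: send(6) -> val=6, total = 5+6 = 11, yield 11.
Therefore res = 11.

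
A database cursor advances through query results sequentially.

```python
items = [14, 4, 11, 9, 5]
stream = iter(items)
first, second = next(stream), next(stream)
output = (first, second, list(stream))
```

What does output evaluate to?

Step 1: Create iterator over [14, 4, 11, 9, 5].
Step 2: first = 14, second = 4.
Step 3: Remaining elements: [11, 9, 5].
Therefore output = (14, 4, [11, 9, 5]).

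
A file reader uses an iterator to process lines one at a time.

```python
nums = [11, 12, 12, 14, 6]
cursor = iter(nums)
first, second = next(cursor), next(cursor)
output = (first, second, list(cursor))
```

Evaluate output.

Step 1: Create iterator over [11, 12, 12, 14, 6].
Step 2: first = 11, second = 12.
Step 3: Remaining elements: [12, 14, 6].
Therefore output = (11, 12, [12, 14, 6]).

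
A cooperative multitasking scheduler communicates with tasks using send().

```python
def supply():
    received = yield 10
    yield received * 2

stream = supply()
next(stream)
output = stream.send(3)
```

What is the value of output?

Step 1: next(stream) advances to first yield, producing 10.
Step 2: send(3) resumes, received = 3.
Step 3: yield received * 2 = 3 * 2 = 6.
Therefore output = 6.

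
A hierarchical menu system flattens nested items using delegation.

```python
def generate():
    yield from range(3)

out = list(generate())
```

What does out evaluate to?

Step 1: yield from delegates to the iterable, yielding each element.
Step 2: Collected values: [0, 1, 2].
Therefore out = [0, 1, 2].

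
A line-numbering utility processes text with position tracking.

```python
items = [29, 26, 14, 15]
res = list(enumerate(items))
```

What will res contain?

Step 1: enumerate pairs each element with its index:
  (0, 29)
  (1, 26)
  (2, 14)
  (3, 15)
Therefore res = [(0, 29), (1, 26), (2, 14), (3, 15)].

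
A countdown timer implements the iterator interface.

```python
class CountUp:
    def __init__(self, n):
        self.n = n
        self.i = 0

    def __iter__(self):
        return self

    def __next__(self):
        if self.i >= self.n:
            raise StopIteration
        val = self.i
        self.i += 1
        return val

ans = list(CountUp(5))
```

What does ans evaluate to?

Step 1: CountUp(5) creates an iterator counting 0 to 4.
Step 2: list() consumes all values: [0, 1, 2, 3, 4].
Therefore ans = [0, 1, 2, 3, 4].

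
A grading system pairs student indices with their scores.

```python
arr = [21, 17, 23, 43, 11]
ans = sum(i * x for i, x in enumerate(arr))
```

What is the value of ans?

Step 1: Compute i * x for each (i, x) in enumerate([21, 17, 23, 43, 11]):
  i=0, x=21: 0*21 = 0
  i=1, x=17: 1*17 = 17
  i=2, x=23: 2*23 = 46
  i=3, x=43: 3*43 = 129
  i=4, x=11: 4*11 = 44
Step 2: sum = 0 + 17 + 46 + 129 + 44 = 236.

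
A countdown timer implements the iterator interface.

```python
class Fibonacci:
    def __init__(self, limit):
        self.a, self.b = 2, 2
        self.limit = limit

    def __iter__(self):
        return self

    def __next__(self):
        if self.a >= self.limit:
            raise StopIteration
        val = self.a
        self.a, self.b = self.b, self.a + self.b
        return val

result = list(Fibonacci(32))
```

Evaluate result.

Step 1: Fibonacci-like sequence (a=2, b=2) until >= 32:
  Yield 2, then a,b = 2,4
  Yield 2, then a,b = 4,6
  Yield 4, then a,b = 6,10
  Yield 6, then a,b = 10,16
  Yield 10, then a,b = 16,26
  Yield 16, then a,b = 26,42
  Yield 26, then a,b = 42,68
Step 2: 42 >= 32, stop.
Therefore result = [2, 2, 4, 6, 10, 16, 26].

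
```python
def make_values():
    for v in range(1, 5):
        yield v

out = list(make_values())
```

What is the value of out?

Step 1: The generator yields each value from range(1, 5).
Step 2: list() consumes all yields: [1, 2, 3, 4].
Therefore out = [1, 2, 3, 4].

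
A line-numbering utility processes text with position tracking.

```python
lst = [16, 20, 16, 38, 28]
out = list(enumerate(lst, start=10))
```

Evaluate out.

Step 1: enumerate with start=10:
  (10, 16)
  (11, 20)
  (12, 16)
  (13, 38)
  (14, 28)
Therefore out = [(10, 16), (11, 20), (12, 16), (13, 38), (14, 28)].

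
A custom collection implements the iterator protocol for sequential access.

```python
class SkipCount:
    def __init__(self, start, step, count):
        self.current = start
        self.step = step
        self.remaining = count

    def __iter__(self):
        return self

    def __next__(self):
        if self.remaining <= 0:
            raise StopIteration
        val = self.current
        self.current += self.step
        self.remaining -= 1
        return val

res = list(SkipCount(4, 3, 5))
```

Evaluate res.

Step 1: SkipCount starts at 4, increments by 3, for 5 steps:
  Yield 4, then current += 3
  Yield 7, then current += 3
  Yield 10, then current += 3
  Yield 13, then current += 3
  Yield 16, then current += 3
Therefore res = [4, 7, 10, 13, 16].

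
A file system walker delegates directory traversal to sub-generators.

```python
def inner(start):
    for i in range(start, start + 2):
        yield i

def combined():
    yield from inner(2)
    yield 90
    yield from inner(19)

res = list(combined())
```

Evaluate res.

Step 1: combined() delegates to inner(2):
  yield 2
  yield 3
Step 2: yield 90
Step 3: Delegates to inner(19):
  yield 19
  yield 20
Therefore res = [2, 3, 90, 19, 20].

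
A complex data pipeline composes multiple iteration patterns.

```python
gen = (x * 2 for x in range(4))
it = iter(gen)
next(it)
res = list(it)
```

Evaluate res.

Step 1: Generator produces [0, 2, 4, 6].
Step 2: next(it) consumes first element (0).
Step 3: list(it) collects remaining: [2, 4, 6].
Therefore res = [2, 4, 6].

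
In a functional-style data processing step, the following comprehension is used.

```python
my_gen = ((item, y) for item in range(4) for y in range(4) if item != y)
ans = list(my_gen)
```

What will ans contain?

Step 1: Nested generator over range(4) x range(4) where item != y:
  (0, 0): excluded (item == y)
  (0, 1): included
  (0, 2): included
  (0, 3): included
  (1, 0): included
  (1, 1): excluded (item == y)
  (1, 2): included
  (1, 3): included
  (2, 0): included
  (2, 1): included
  (2, 2): excluded (item == y)
  (2, 3): included
  (3, 0): included
  (3, 1): included
  (3, 2): included
  (3, 3): excluded (item == y)
Therefore ans = [(0, 1), (0, 2), (0, 3), (1, 0), (1, 2), (1, 3), (2, 0), (2, 1), (2, 3), (3, 0), (3, 1), (3, 2)].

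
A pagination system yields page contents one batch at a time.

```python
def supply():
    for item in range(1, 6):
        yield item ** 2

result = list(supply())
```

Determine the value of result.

Step 1: For each item in range(1, 6), yield item**2:
  item=1: yield 1**2 = 1
  item=2: yield 2**2 = 4
  item=3: yield 3**2 = 9
  item=4: yield 4**2 = 16
  item=5: yield 5**2 = 25
Therefore result = [1, 4, 9, 16, 25].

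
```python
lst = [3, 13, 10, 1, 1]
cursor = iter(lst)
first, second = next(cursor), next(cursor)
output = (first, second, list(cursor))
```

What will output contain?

Step 1: Create iterator over [3, 13, 10, 1, 1].
Step 2: first = 3, second = 13.
Step 3: Remaining elements: [10, 1, 1].
Therefore output = (3, 13, [10, 1, 1]).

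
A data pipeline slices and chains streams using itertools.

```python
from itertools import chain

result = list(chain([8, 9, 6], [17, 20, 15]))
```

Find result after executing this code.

Step 1: chain() concatenates iterables: [8, 9, 6] + [17, 20, 15].
Therefore result = [8, 9, 6, 17, 20, 15].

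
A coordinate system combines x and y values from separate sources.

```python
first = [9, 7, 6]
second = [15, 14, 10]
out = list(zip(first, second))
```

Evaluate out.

Step 1: zip pairs elements at same index:
  Index 0: (9, 15)
  Index 1: (7, 14)
  Index 2: (6, 10)
Therefore out = [(9, 15), (7, 14), (6, 10)].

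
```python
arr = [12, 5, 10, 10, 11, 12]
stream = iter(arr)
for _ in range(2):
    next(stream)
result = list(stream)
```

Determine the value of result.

Step 1: Create iterator over [12, 5, 10, 10, 11, 12].
Step 2: Advance 2 positions (consuming [12, 5]).
Step 3: list() collects remaining elements: [10, 10, 11, 12].
Therefore result = [10, 10, 11, 12].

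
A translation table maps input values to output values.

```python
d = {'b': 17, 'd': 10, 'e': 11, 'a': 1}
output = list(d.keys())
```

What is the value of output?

Step 1: d.keys() returns the dictionary keys in insertion order.
Therefore output = ['b', 'd', 'e', 'a'].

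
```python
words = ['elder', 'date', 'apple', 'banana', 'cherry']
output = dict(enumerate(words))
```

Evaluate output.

Step 1: enumerate pairs indices with words:
  0 -> 'elder'
  1 -> 'date'
  2 -> 'apple'
  3 -> 'banana'
  4 -> 'cherry'
Therefore output = {0: 'elder', 1: 'date', 2: 'apple', 3: 'banana', 4: 'cherry'}.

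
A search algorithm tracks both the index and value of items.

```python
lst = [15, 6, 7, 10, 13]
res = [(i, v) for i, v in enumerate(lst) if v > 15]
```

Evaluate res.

Step 1: Filter enumerate([15, 6, 7, 10, 13]) keeping v > 15:
  (0, 15): 15 <= 15, excluded
  (1, 6): 6 <= 15, excluded
  (2, 7): 7 <= 15, excluded
  (3, 10): 10 <= 15, excluded
  (4, 13): 13 <= 15, excluded
Therefore res = [].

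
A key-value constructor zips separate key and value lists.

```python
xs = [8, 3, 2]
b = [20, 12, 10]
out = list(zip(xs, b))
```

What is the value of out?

Step 1: zip pairs elements at same index:
  Index 0: (8, 20)
  Index 1: (3, 12)
  Index 2: (2, 10)
Therefore out = [(8, 20), (3, 12), (2, 10)].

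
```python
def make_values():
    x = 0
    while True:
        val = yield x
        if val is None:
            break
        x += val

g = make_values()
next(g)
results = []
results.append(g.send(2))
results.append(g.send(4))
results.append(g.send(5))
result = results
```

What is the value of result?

Step 1: next(g) -> yield 0.
Step 2: send(2) -> x = 2, yield 2.
Step 3: send(4) -> x = 6, yield 6.
Step 4: send(5) -> x = 11, yield 11.
Therefore result = [2, 6, 11].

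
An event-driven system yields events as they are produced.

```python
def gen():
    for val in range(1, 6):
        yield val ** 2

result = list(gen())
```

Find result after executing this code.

Step 1: For each val in range(1, 6), yield val**2:
  val=1: yield 1**2 = 1
  val=2: yield 2**2 = 4
  val=3: yield 3**2 = 9
  val=4: yield 4**2 = 16
  val=5: yield 5**2 = 25
Therefore result = [1, 4, 9, 16, 25].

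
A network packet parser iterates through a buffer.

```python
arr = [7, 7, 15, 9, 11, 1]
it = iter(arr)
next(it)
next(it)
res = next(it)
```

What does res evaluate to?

Step 1: Create iterator over [7, 7, 15, 9, 11, 1].
Step 2: next() consumes 7.
Step 3: next() consumes 7.
Step 4: next() returns 15.
Therefore res = 15.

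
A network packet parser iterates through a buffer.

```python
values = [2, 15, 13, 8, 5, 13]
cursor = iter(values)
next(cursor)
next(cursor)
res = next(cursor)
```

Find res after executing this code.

Step 1: Create iterator over [2, 15, 13, 8, 5, 13].
Step 2: next() consumes 2.
Step 3: next() consumes 15.
Step 4: next() returns 13.
Therefore res = 13.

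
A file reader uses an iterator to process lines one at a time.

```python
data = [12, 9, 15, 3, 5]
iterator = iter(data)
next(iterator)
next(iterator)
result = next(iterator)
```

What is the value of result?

Step 1: Create iterator over [12, 9, 15, 3, 5].
Step 2: next() consumes 12.
Step 3: next() consumes 9.
Step 4: next() returns 15.
Therefore result = 15.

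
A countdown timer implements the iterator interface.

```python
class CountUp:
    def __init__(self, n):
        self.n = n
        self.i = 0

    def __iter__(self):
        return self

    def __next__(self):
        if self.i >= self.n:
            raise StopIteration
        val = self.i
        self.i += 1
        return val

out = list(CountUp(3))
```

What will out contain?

Step 1: CountUp(3) creates an iterator counting 0 to 2.
Step 2: list() consumes all values: [0, 1, 2].
Therefore out = [0, 1, 2].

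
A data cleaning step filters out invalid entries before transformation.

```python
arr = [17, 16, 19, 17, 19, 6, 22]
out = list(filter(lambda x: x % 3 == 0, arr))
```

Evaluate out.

Step 1: Filter elements divisible by 3:
  17 % 3 = 2: removed
  16 % 3 = 1: removed
  19 % 3 = 1: removed
  17 % 3 = 2: removed
  19 % 3 = 1: removed
  6 % 3 = 0: kept
  22 % 3 = 1: removed
Therefore out = [6].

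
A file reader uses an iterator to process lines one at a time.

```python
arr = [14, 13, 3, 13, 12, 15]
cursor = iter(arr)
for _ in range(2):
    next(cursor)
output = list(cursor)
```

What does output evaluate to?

Step 1: Create iterator over [14, 13, 3, 13, 12, 15].
Step 2: Advance 2 positions (consuming [14, 13]).
Step 3: list() collects remaining elements: [3, 13, 12, 15].
Therefore output = [3, 13, 12, 15].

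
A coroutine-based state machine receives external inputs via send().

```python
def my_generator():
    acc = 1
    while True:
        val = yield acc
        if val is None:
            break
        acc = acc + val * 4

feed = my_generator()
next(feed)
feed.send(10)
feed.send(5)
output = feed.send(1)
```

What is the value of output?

Step 1: next() -> yield acc=1.
Step 2: send(10) -> val=10, acc = 1 + 10*4 = 41, yield 41.
Step 3: send(5) -> val=5, acc = 41 + 5*4 = 61, yield 61.
Step 4: send(1) -> val=1, acc = 61 + 1*4 = 65, yield 65.
Therefore output = 65.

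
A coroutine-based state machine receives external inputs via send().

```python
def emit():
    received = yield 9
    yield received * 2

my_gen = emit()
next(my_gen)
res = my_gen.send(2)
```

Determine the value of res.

Step 1: next(my_gen) advances to first yield, producing 9.
Step 2: send(2) resumes, received = 2.
Step 3: yield received * 2 = 2 * 2 = 4.
Therefore res = 4.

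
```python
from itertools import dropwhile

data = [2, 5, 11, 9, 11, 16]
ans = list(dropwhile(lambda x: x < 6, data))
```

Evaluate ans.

Step 1: dropwhile drops elements while < 6:
  2 < 6: dropped
  5 < 6: dropped
  11: kept (dropping stopped)
Step 2: Remaining elements kept regardless of condition.
Therefore ans = [11, 9, 11, 16].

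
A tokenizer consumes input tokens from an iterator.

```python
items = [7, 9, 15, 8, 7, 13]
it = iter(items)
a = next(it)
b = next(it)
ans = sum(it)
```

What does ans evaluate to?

Step 1: Create iterator over [7, 9, 15, 8, 7, 13].
Step 2: a = next() = 7, b = next() = 9.
Step 3: sum() of remaining [15, 8, 7, 13] = 43.
Therefore ans = 43.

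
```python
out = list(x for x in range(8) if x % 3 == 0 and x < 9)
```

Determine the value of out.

Step 1: Filter range(8) where x % 3 == 0 and x < 9:
  x=0: both conditions met, included
  x=1: excluded (1 % 3 != 0)
  x=2: excluded (2 % 3 != 0)
  x=3: both conditions met, included
  x=4: excluded (4 % 3 != 0)
  x=5: excluded (5 % 3 != 0)
  x=6: both conditions met, included
  x=7: excluded (7 % 3 != 0)
Therefore out = [0, 3, 6].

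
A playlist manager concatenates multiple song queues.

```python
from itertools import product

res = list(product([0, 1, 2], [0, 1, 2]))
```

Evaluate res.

Step 1: product([0, 1, 2], [0, 1, 2]) gives all pairs:
  (0, 0)
  (0, 1)
  (0, 2)
  (1, 0)
  (1, 1)
  (1, 2)
  (2, 0)
  (2, 1)
  (2, 2)
Therefore res = [(0, 0), (0, 1), (0, 2), (1, 0), (1, 1), (1, 2), (2, 0), (2, 1), (2, 2)].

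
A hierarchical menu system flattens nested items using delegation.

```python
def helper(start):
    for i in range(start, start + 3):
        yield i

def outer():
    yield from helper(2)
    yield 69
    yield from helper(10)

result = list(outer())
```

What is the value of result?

Step 1: outer() delegates to helper(2):
  yield 2
  yield 3
  yield 4
Step 2: yield 69
Step 3: Delegates to helper(10):
  yield 10
  yield 11
  yield 12
Therefore result = [2, 3, 4, 69, 10, 11, 12].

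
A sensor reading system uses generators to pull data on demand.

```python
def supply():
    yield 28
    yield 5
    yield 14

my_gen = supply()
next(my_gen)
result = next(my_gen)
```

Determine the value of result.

Step 1: supply() creates a generator.
Step 2: next(my_gen) yields 28 (consumed and discarded).
Step 3: next(my_gen) yields 5, assigned to result.
Therefore result = 5.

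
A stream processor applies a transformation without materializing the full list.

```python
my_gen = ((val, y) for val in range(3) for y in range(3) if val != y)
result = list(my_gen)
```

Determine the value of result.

Step 1: Nested generator over range(3) x range(3) where val != y:
  (0, 0): excluded (val == y)
  (0, 1): included
  (0, 2): included
  (1, 0): included
  (1, 1): excluded (val == y)
  (1, 2): included
  (2, 0): included
  (2, 1): included
  (2, 2): excluded (val == y)
Therefore result = [(0, 1), (0, 2), (1, 0), (1, 2), (2, 0), (2, 1)].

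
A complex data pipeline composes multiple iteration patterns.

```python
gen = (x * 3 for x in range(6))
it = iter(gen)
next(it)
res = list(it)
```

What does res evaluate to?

Step 1: Generator produces [0, 3, 6, 9, 12, 15].
Step 2: next(it) consumes first element (0).
Step 3: list(it) collects remaining: [3, 6, 9, 12, 15].
Therefore res = [3, 6, 9, 12, 15].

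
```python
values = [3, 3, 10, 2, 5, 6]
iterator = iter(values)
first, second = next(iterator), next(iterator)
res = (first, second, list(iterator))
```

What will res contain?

Step 1: Create iterator over [3, 3, 10, 2, 5, 6].
Step 2: first = 3, second = 3.
Step 3: Remaining elements: [10, 2, 5, 6].
Therefore res = (3, 3, [10, 2, 5, 6]).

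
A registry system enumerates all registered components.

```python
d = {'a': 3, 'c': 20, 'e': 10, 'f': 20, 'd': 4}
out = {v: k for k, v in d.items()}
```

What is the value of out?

Step 1: Invert dict (swap keys and values):
  'a': 3 -> 3: 'a'
  'c': 20 -> 20: 'c'
  'e': 10 -> 10: 'e'
  'f': 20 -> 20: 'f'
  'd': 4 -> 4: 'd'
Therefore out = {3: 'a', 20: 'f', 10: 'e', 4: 'd'}.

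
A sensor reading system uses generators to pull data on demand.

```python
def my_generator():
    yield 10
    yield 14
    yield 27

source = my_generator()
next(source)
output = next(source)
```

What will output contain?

Step 1: my_generator() creates a generator.
Step 2: next(source) yields 10 (consumed and discarded).
Step 3: next(source) yields 14, assigned to output.
Therefore output = 14.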